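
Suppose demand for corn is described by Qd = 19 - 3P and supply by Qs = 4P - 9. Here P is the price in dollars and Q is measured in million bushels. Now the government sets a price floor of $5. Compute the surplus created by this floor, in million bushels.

Equilibrium: 19 - 3P = 4P - 9, so 28 = 7P and P* = 4, Q* = 7.
Since 5 > 4, the floor is binding.
At P = 5: Qd = 19 - 3·5 = 4 and Qs = 4·5 - 9 = 11.
Surplus = Qs - Qd = 11 - 4 = 7.

7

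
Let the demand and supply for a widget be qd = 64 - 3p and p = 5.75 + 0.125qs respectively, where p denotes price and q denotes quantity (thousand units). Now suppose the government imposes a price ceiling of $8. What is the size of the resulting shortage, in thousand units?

Rearranging supply gives qs = 8p - 46. Without the control the market clears where 64 - 3p = 8p - 46, i.e. p* = 10 and q* = 34.
Because the ceiling (8) lies below the market-clearing price, it is binding.
At p = 8: qd = 64 - 3·8 = 40 and qs = 8·8 - 46 = 18.
Shortage = qd - qs = 40 - 18 = 22.

22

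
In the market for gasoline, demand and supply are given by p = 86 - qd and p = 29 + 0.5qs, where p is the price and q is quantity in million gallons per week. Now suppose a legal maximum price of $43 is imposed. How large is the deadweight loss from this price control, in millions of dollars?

75

Rearranging demand gives qd = 86 - p; rearranging supply gives qs = 2p - 58. Without the control the market clears where 86 - p = 2p - 58, i.e. p* = 48 and q* = 38.
Since 43 < 48, the ceiling is binding.
At p = 43: qd = 86 - 43 = 43 and qs = 2·43 - 58 = 28.
Quantity traded falls to 28. At q = 28 the demand price is 86 - 28 = 58 and the supply price is (58 + 28)/2 = 43.
Deadweight loss = ½ · (58 - 43) · (38 - 28) = ½ · 15 · 10 = 75.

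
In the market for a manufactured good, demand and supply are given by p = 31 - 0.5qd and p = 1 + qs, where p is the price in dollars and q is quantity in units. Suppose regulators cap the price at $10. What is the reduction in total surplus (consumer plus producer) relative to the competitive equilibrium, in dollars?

90.75

Rearranging demand gives qd = 62 - 2p; rearranging supply gives qs = p - 1. In a free market, 62 - 2p = p - 1 gives the equilibrium p* = 21, q* = 20.
Since 10 < 21, the ceiling is binding.
At p = 10: qd = 62 - 2·10 = 42 and qs = 10 - 1 = 9.
Quantity traded falls to 9. At q = 9 the demand price is (62 - 9)/2 = 26.5 and the supply price is 1 + 9 = 10.
Deadweight loss = ½ · (26.5 - 10) · (20 - 9) = ½ · 16.5 · 11 = 90.75.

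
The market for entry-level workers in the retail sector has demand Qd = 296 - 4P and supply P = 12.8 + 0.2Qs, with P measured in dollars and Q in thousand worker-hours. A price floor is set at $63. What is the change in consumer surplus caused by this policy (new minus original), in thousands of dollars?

-2070

Rearranging supply gives Qs = 5P - 64. Equilibrium: 296 - 4P = 5P - 64, so 360 = 9P and P* = 40, Q* = 136.
Because the floor (63) lies above the market-clearing price, it is binding.
At P = 63: Qd = 296 - 4·63 = 44 and Qs = 5·63 - 64 = 251.
Consumer surplus without the control is ½ · (74 - 40) · 136 = 2312.
With the floor, consumers buy 44 units at 63, so CS = ½ · (74 - 63) · 44 = 242.
Change in consumer surplus = 242 - 2312 = -2070.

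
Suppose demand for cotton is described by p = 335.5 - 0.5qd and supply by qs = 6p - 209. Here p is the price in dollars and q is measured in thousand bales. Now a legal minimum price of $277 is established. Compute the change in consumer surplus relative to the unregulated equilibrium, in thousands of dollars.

-47428

Rearranging demand gives qd = 671 - 2p. In a free market, 671 - 2p = 6p - 209 gives the equilibrium p* = 110, q* = 451.
The floor of 277 is above the equilibrium price 110, so it binds.
At p = 277: qd = 671 - 2·277 = 117 and qs = 6·277 - 209 = 1453.
Consumer surplus without the control is ½ · (335.5 - 110) · 451 = 50850.25.
With the floor, consumers buy 117 units at 277, so CS = ½ · (335.5 - 277) · 117 = 3422.25.
Change in consumer surplus = 3422.25 - 50850.25 = -47428.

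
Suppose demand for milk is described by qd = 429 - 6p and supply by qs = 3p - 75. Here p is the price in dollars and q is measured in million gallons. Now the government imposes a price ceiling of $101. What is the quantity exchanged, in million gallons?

Setting quantity demanded equal to quantity supplied, 429 - 6p = 3p - 75, gives p* = 56 and q* = 93.
The ceiling of 101 is above the equilibrium price 56, so it is not binding; the market clears at p* = 56, q* = 93.

93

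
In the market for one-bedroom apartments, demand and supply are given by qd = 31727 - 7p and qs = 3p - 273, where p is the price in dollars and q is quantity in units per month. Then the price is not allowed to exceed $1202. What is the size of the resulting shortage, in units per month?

In a free market, 31727 - 7p = 3p - 273 gives the equilibrium p* = 3200, q* = 9327.
The ceiling of 1202 is below the equilibrium price 3200, so it binds.
At p = 1202: qd = 31727 - 7·1202 = 23313 and qs = 3·1202 - 273 = 3333.
Shortage = qd - qs = 23313 - 3333 = 19980.

19980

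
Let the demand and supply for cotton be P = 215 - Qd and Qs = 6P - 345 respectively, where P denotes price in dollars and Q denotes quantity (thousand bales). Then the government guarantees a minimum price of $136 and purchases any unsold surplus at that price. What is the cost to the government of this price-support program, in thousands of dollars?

Rearranging demand gives Qd = 215 - P. Without the control the market clears where 215 - P = 6P - 345, i.e. P* = 80 and Q* = 135.
The floor of 136 is above the equilibrium price 80, so it binds.
At P = 136: Qd = 215 - 136 = 79 and Qs = 6·136 - 345 = 471.
Surplus = Qs - Qd = 392.
Government expenditure = surplus × support price = 392 × 136 = 53312.

53312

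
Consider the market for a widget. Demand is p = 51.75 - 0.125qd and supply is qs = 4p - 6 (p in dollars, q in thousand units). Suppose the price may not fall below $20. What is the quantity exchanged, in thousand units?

Rearranging demand gives qd = 414 - 8p. Setting quantity demanded equal to quantity supplied, 414 - 8p = 4p - 6, gives p* = 35 and q* = 134.
Since 20 is below p* = 35, the floor does not bind and the free-market outcome prevails.

134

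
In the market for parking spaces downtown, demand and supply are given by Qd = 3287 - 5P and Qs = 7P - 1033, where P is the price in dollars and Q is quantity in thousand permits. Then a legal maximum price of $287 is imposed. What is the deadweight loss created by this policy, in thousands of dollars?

44763.6

Setting quantity demanded equal to quantity supplied, 3287 - 5P = 7P - 1033, gives P* = 360 and Q* = 1487.
Because the ceiling (287) lies below the market-clearing price, it is binding.
At P = 287: Qd = 3287 - 5·287 = 1852 and Qs = 7·287 - 1033 = 976.
Quantity traded falls to 976. At Q = 976 the demand price is (3287 - 976)/5 = 462.2 and the supply price is (1033 + 976)/7 = 287.
Deadweight loss = ½ · (462.2 - 287) · (1487 - 976) = ½ · 175.2 · 511 = 44763.6.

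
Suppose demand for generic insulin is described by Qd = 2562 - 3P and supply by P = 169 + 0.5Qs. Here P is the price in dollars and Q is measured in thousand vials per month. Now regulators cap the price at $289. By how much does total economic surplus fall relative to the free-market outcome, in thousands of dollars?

141135

Rearranging supply gives Qs = 2P - 338. Setting quantity demanded equal to quantity supplied, 2562 - 3P = 2P - 338, gives P* = 580 and Q* = 822.
Since 289 < 580, the ceiling is binding.
At P = 289: Qd = 2562 - 3·289 = 1695 and Qs = 2·289 - 338 = 240.
Quantity traded falls to 240. At Q = 240 the demand price is (2562 - 240)/3 = 774 and the supply price is (338 + 240)/2 = 289.
Deadweight loss = ½ · (774 - 289) · (822 - 240) = ½ · 485 · 582 = 141135.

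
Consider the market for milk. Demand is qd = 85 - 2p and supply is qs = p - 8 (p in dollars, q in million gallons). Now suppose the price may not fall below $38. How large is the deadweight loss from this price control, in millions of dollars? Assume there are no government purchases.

147

Equilibrium: 85 - 2p = p - 8, so 93 = 3p and p* = 31, q* = 23.
Since 38 > 31, the floor is binding.
At p = 38: qd = 85 - 2·38 = 9 and qs = 38 - 8 = 30.
Quantity traded falls to 9. At q = 9 the demand price is (85 - 9)/2 = 38 and the supply price is 8 + 9 = 17.
Deadweight loss = ½ · (38 - 17) · (23 - 9) = ½ · 21 · 14 = 147.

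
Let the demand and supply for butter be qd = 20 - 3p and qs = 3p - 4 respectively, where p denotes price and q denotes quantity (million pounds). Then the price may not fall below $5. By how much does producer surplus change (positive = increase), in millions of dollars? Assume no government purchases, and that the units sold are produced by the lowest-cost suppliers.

Equilibrium: 20 - 3p = 3p - 4, so 24 = 6p and p* = 4, q* = 8.
The floor of 5 is above the equilibrium price 4, so it binds.
At p = 5: qd = 20 - 3·5 = 5 and qs = 3·5 - 4 = 11.
Producer surplus without the control is ½ · (4 - 4/3) · 8 = 32/3.
With the floor, 5 units are sold at 5. The supply price at q = 5 is 3, so PS = ½ · [(5 - 4/3) + (5 - 3)] · 5 = 85/6.
Change in producer surplus = 85/6 - 32/3 = 3.5.

3.5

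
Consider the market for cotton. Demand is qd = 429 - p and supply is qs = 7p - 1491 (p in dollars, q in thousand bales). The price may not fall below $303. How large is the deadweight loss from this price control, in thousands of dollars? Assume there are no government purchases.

2268

Equilibrium: 429 - p = 7p - 1491, so 1920 = 8p and p* = 240, q* = 189.
The floor of 303 is above the equilibrium price 240, so it binds.
At p = 303: qd = 429 - 303 = 126 and qs = 7·303 - 1491 = 630.
Quantity traded falls to 126. At q = 126 the demand price is 429 - 126 = 303 and the supply price is (1491 + 126)/7 = 231.
Deadweight loss = ½ · (303 - 231) · (189 - 126) = ½ · 72 · 63 = 2268.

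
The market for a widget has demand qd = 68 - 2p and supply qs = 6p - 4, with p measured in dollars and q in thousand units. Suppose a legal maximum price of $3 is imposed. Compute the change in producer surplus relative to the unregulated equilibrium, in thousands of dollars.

In a free market, 68 - 2p = 6p - 4 gives the equilibrium p* = 9, q* = 50.
Since 3 < 9, the ceiling is binding.
At p = 3: qd = 68 - 2·3 = 62 and qs = 6·3 - 4 = 14.
Producer surplus without the control is ½ · (9 - 2/3) · 50 = 625/3.
With the ceiling, producers sell 14 units at 3, so PS = ½ · (3 - 2/3) · 14 = 49/3.
Change in producer surplus = 49/3 - 625/3 = -192.

-192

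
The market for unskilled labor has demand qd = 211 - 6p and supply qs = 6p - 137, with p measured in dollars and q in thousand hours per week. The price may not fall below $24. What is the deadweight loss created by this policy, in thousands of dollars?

0

Equilibrium: 211 - 6p = 6p - 137, so 348 = 12p and p* = 29, q* = 37.
The floor of 24 is below the equilibrium price 29, so it is not binding; the market clears at p* = 29, q* = 37.
Since the control does not bind, no trades are prevented and deadweight loss is zero.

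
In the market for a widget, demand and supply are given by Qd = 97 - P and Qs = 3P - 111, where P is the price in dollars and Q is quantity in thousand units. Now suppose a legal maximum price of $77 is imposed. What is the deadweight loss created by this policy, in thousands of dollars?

Setting quantity demanded equal to quantity supplied, 97 - P = 3P - 111, gives P* = 52 and Q* = 45.
Since 77 is above P* = 52, the ceiling does not bind and the free-market outcome prevails.
Since the control does not bind, no trades are prevented and deadweight loss is zero.

0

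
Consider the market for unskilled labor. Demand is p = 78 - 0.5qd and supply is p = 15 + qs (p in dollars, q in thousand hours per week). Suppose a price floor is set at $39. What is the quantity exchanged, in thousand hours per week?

42

Rearranging demand gives qd = 156 - 2p; rearranging supply gives qs = p - 15. Without the control the market clears where 156 - 2p = p - 15, i.e. p* = 57 and q* = 42.
The floor of 39 is below the equilibrium price 57, so it is not binding; the market clears at p* = 57, q* = 42.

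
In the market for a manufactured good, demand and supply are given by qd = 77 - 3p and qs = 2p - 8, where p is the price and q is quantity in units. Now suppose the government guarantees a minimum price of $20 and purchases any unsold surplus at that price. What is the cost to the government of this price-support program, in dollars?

Equilibrium: 77 - 3p = 2p - 8, so 85 = 5p and p* = 17, q* = 26.
Because the floor (20) lies above the market-clearing price, it is binding.
At p = 20: qd = 77 - 3·20 = 17 and qs = 2·20 - 8 = 32.
Surplus = qs - qd = 15.
Government expenditure = surplus × support price = 15 × 20 = 300.

300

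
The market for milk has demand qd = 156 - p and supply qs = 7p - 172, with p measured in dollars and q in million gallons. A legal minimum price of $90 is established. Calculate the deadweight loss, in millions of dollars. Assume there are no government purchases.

1372

Equilibrium: 156 - p = 7p - 172, so 328 = 8p and p* = 41, q* = 115.
Because the floor (90) lies above the market-clearing price, it is binding.
At p = 90: qd = 156 - 90 = 66 and qs = 7·90 - 172 = 458.
Quantity traded falls to 66. At q = 66 the demand price is 156 - 66 = 90 and the supply price is (172 + 66)/7 = 34.
Deadweight loss = ½ · (90 - 34) · (115 - 66) = ½ · 56 · 49 = 1372.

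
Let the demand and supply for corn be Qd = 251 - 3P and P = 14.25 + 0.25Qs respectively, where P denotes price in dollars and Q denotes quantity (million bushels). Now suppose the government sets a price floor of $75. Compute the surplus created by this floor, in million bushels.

Rearranging supply gives Qs = 4P - 57. Equilibrium: 251 - 3P = 4P - 57, so 308 = 7P and P* = 44, Q* = 119.
The floor of 75 is above the equilibrium price 44, so it binds.
At P = 75: Qd = 251 - 3·75 = 26 and Qs = 4·75 - 57 = 243.
Surplus = Qs - Qd = 243 - 26 = 217.

217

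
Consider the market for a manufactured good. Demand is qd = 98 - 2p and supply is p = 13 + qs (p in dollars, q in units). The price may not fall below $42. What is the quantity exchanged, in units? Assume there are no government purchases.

14

Rearranging supply gives qs = p - 13. Without the control the market clears where 98 - 2p = p - 13, i.e. p* = 37 and q* = 24.
The floor of 42 is above the equilibrium price 37, so it binds.
At p = 42: qd = 98 - 2·42 = 14 and qs = 42 - 13 = 29.
The quantity actually transacted is the short side, demand: 14.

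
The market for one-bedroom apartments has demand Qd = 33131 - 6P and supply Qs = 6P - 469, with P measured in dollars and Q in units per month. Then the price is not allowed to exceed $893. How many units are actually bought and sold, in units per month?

4889

Equilibrium: 33131 - 6P = 6P - 469, so 33600 = 12P and P* = 2800, Q* = 16331.
The ceiling of 893 is below the equilibrium price 2800, so it binds.
At P = 893: Qd = 33131 - 6·893 = 27773 and Qs = 6·893 - 469 = 4889.
The quantity actually transacted is the short side, supply: 4889.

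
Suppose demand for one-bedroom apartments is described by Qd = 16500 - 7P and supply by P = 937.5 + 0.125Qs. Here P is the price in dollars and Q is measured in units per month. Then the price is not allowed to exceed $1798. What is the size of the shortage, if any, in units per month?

Rearranging supply gives Qs = 8P - 7500. Without the control the market clears where 16500 - 7P = 8P - 7500, i.e. P* = 1600 and Q* = 5300.
Since 1798 is above P* = 1600, the ceiling does not bind and the free-market outcome prevails.
Since the control does not bind, there is no shortage.

0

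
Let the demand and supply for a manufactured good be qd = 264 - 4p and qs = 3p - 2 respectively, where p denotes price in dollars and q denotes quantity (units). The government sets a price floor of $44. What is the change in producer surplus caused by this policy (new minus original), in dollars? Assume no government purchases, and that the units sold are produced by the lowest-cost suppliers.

Equilibrium: 264 - 4p = 3p - 2, so 266 = 7p and p* = 38, q* = 112.
Because the floor (44) lies above the market-clearing price, it is binding.
At p = 44: qd = 264 - 4·44 = 88 and qs = 3·44 - 2 = 130.
Producer surplus without the control is ½ · (38 - 2/3) · 112 = 6272/3.
With the floor, 88 units are sold at 44. The supply price at q = 88 is 30, so PS = ½ · [(44 - 2/3) + (44 - 30)] · 88 = 7568/3.
Change in producer surplus = 7568/3 - 6272/3 = 432.

432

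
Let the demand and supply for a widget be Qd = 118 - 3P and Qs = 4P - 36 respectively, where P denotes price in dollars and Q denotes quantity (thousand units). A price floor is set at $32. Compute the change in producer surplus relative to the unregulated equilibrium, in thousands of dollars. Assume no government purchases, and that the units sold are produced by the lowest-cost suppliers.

107.5

Setting quantity demanded equal to quantity supplied, 118 - 3P = 4P - 36, gives P* = 22 and Q* = 52.
The floor of 32 is above the equilibrium price 22, so it binds.
At P = 32: Qd = 118 - 3·32 = 22 and Qs = 4·32 - 36 = 92.
Producer surplus without the control is ½ · (22 - 9) · 52 = 338.
With the floor, 22 units are sold at 32. The supply price at Q = 22 is 14.5, so PS = ½ · [(32 - 9) + (32 - 14.5)] · 22 = 445.5.
Change in producer surplus = 445.5 - 338 = 107.5.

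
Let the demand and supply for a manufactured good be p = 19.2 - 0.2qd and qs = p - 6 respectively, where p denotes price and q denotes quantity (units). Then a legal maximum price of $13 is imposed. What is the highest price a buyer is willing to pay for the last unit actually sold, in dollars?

Rearranging demand gives qd = 96 - 5p. Equilibrium: 96 - 5p = p - 6, so 102 = 6p and p* = 17, q* = 11.
Because the ceiling (13) lies below the market-clearing price, it is binding.
At p = 13: qd = 96 - 5·13 = 31 and qs = 13 - 6 = 7.
Only 7 units reach the market. On the demand curve, the marginal buyer's willingness to pay at q = 7 is (96 - 7)/5 = 17.8.

17.8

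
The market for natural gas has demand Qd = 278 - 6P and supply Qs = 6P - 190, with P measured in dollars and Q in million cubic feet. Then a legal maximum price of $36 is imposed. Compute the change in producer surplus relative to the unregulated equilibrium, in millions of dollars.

-105

In a free market, 278 - 6P = 6P - 190 gives the equilibrium P* = 39, Q* = 44.
The ceiling of 36 is below the equilibrium price 39, so it binds.
At P = 36: Qd = 278 - 6·36 = 62 and Qs = 6·36 - 190 = 26.
Producer surplus without the control is ½ · (39 - 95/3) · 44 = 484/3.
With the ceiling, producers sell 26 units at 36, so PS = ½ · (36 - 95/3) · 26 = 169/3.
Change in producer surplus = 169/3 - 484/3 = -105.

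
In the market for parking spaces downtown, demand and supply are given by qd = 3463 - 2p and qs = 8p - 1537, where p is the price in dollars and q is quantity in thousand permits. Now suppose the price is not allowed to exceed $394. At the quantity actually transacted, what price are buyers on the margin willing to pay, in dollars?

In a free market, 3463 - 2p = 8p - 1537 gives the equilibrium p* = 500, q* = 2463.
Since 394 < 500, the ceiling is binding.
At p = 394: qd = 3463 - 2·394 = 2675 and qs = 8·394 - 1537 = 1615.
Only 1615 units reach the market. On the demand curve, the marginal buyer's willingness to pay at q = 1615 is (3463 - 1615)/2 = 924.

924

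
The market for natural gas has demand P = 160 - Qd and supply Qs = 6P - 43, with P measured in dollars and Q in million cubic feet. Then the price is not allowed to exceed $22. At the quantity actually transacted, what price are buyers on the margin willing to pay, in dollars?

71

Rearranging demand gives Qd = 160 - P. In a free market, 160 - P = 6P - 43 gives the equilibrium P* = 29, Q* = 131.
The ceiling of 22 is below the equilibrium price 29, so it binds.
At P = 22: Qd = 160 - 22 = 138 and Qs = 6·22 - 43 = 89.
Only 89 units reach the market. On the demand curve, the marginal buyer's willingness to pay at Q = 89 is (160 - 89) = 71.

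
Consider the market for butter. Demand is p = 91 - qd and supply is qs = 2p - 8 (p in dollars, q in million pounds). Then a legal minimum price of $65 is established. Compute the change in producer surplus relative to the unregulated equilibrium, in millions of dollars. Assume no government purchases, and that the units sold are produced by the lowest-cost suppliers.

Rearranging demand gives qd = 91 - p. In a free market, 91 - p = 2p - 8 gives the equilibrium p* = 33, q* = 58.
Since 65 > 33, the floor is binding.
At p = 65: qd = 91 - 65 = 26 and qs = 2·65 - 8 = 122.
Producer surplus without the control is ½ · (33 - 4) · 58 = 841.
With the floor, 26 units are sold at 65. The supply price at q = 26 is 17, so PS = ½ · [(65 - 4) + (65 - 17)] · 26 = 1417.
Change in producer surplus = 1417 - 841 = 576.

576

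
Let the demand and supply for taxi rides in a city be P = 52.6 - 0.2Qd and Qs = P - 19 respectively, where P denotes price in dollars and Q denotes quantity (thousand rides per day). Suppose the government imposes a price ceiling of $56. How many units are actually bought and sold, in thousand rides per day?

28

Rearranging demand gives Qd = 263 - 5P. Equilibrium: 263 - 5P = P - 19, so 282 = 6P and P* = 47, Q* = 28.
Since 56 is above P* = 47, the ceiling does not bind and the free-market outcome prevails.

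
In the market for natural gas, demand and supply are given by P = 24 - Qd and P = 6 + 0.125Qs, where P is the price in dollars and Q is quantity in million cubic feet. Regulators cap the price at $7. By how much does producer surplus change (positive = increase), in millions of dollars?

-12

Rearranging demand gives Qd = 24 - P; rearranging supply gives Qs = 8P - 48. In a free market, 24 - P = 8P - 48 gives the equilibrium P* = 8, Q* = 16.
Since 7 < 8, the ceiling is binding.
At P = 7: Qd = 24 - 7 = 17 and Qs = 8·7 - 48 = 8.
Producer surplus without the control is ½ · (8 - 6) · 16 = 16.
With the ceiling, producers sell 8 units at 7, so PS = ½ · (7 - 6) · 8 = 4.
Change in producer surplus = 4 - 16 = -12.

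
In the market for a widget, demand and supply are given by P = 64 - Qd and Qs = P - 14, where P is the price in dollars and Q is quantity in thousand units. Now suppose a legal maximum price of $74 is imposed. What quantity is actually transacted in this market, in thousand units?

Rearranging demand gives Qd = 64 - P. Equilibrium: 64 - P = P - 14, so 78 = 2P and P* = 39, Q* = 25.
The ceiling of 74 is above the equilibrium price 39, so it is not binding; the market clears at P* = 39, Q* = 25.

25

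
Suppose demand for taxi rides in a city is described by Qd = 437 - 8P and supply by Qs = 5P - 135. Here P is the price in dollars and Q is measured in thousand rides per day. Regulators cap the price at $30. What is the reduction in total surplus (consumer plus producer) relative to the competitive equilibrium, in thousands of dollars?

796.25

Without the control the market clears where 437 - 8P = 5P - 135, i.e. P* = 44 and Q* = 85.
Since 30 < 44, the ceiling is binding.
At P = 30: Qd = 437 - 8·30 = 197 and Qs = 5·30 - 135 = 15.
Quantity traded falls to 15. At Q = 15 the demand price is (437 - 15)/8 = 52.75 and the supply price is (135 + 15)/5 = 30.
Deadweight loss = ½ · (52.75 - 30) · (85 - 15) = ½ · 22.75 · 70 = 796.25.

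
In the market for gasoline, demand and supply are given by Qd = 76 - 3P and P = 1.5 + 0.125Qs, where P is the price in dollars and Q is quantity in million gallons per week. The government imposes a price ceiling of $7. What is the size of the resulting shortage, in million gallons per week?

Rearranging supply gives Qs = 8P - 12. In a free market, 76 - 3P = 8P - 12 gives the equilibrium P* = 8, Q* = 52.
The ceiling of 7 is below the equilibrium price 8, so it binds.
At P = 7: Qd = 76 - 3·7 = 55 and Qs = 8·7 - 12 = 44.
Shortage = Qd - Qs = 55 - 44 = 11.

11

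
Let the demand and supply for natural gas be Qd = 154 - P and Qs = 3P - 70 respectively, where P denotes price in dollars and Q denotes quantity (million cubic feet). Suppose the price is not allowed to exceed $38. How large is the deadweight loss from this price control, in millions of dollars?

1944

Without the control the market clears where 154 - P = 3P - 70, i.e. P* = 56 and Q* = 98.
Because the ceiling (38) lies below the market-clearing price, it is binding.
At P = 38: Qd = 154 - 38 = 116 and Qs = 3·38 - 70 = 44.
Quantity traded falls to 44. At Q = 44 the demand price is 154 - 44 = 110 and the supply price is (70 + 44)/3 = 38.
Deadweight loss = ½ · (110 - 38) · (98 - 44) = ½ · 72 · 54 = 1944.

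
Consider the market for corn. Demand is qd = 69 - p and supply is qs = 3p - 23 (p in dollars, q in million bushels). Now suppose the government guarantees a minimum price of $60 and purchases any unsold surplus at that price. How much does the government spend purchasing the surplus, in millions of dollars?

Equilibrium: 69 - p = 3p - 23, so 92 = 4p and p* = 23, q* = 46.
Because the floor (60) lies above the market-clearing price, it is binding.
At p = 60: qd = 69 - 60 = 9 and qs = 3·60 - 23 = 157.
Surplus = qs - qd = 148.
Government expenditure = surplus × support price = 148 × 60 = 8880.

8880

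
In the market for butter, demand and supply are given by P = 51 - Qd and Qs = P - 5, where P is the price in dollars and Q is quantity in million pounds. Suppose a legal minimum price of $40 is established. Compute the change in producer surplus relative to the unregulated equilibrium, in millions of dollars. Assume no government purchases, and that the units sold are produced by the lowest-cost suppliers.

60

Rearranging demand gives Qd = 51 - P. In a free market, 51 - P = P - 5 gives the equilibrium P* = 28, Q* = 23.
Because the floor (40) lies above the market-clearing price, it is binding.
At P = 40: Qd = 51 - 40 = 11 and Qs = 40 - 5 = 35.
Producer surplus without the control is ½ · (28 - 5) · 23 = 264.5.
With the floor, 11 units are sold at 40. The supply price at Q = 11 is 16, so PS = ½ · [(40 - 5) + (40 - 16)] · 11 = 324.5.
Change in producer surplus = 324.5 - 264.5 = 60.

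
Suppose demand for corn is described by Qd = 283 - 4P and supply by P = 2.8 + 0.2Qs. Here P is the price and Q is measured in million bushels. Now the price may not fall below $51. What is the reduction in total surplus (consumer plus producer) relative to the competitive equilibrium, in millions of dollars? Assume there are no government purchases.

Rearranging supply gives Qs = 5P - 14. Without the control the market clears where 283 - 4P = 5P - 14, i.e. P* = 33 and Q* = 151.
Because the floor (51) lies above the market-clearing price, it is binding.
At P = 51: Qd = 283 - 4·51 = 79 and Qs = 5·51 - 14 = 241.
Quantity traded falls to 79. At Q = 79 the demand price is (283 - 79)/4 = 51 and the supply price is (14 + 79)/5 = 18.6.
Deadweight loss = ½ · (51 - 18.6) · (151 - 79) = ½ · 32.4 · 72 = 1166.4.

1166.4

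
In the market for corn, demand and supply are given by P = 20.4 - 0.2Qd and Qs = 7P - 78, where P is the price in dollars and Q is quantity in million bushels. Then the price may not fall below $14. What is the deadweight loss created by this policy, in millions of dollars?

Rearranging demand gives Qd = 102 - 5P. Equilibrium: 102 - 5P = 7P - 78, so 180 = 12P and P* = 15, Q* = 27.
Since 14 is below P* = 15, the floor does not bind and the free-market outcome prevails.
Since the control does not bind, no trades are prevented and deadweight loss is zero.

0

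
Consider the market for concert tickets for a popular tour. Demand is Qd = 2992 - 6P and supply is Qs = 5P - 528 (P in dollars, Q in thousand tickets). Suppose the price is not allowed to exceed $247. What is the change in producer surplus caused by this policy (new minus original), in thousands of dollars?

Without the control the market clears where 2992 - 6P = 5P - 528, i.e. P* = 320 and Q* = 1072.
The ceiling of 247 is below the equilibrium price 320, so it binds.
At P = 247: Qd = 2992 - 6·247 = 1510 and Qs = 5·247 - 528 = 707.
Producer surplus without the control is ½ · (320 - 105.6) · 1072 = 114918.4.
With the ceiling, producers sell 707 units at 247, so PS = ½ · (247 - 105.6) · 707 = 49984.9.
Change in producer surplus = 49984.9 - 114918.4 = -64933.5.

-64933.5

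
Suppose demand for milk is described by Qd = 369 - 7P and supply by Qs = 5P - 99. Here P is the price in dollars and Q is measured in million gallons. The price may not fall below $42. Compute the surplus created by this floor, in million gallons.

Equilibrium: 369 - 7P = 5P - 99, so 468 = 12P and P* = 39, Q* = 96.
The floor of 42 is above the equilibrium price 39, so it binds.
At P = 42: Qd = 369 - 7·42 = 75 and Qs = 5·42 - 99 = 111.
Surplus = Qs - Qd = 111 - 75 = 36.

36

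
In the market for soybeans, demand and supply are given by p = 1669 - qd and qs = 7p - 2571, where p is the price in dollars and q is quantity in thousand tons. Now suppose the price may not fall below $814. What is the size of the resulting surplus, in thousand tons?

Rearranging demand gives qd = 1669 - p. In a free market, 1669 - p = 7p - 2571 gives the equilibrium p* = 530, q* = 1139.
The floor of 814 is above the equilibrium price 530, so it binds.
At p = 814: qd = 1669 - 814 = 855 and qs = 7·814 - 2571 = 3127.
Surplus = qs - qd = 3127 - 855 = 2272.

2272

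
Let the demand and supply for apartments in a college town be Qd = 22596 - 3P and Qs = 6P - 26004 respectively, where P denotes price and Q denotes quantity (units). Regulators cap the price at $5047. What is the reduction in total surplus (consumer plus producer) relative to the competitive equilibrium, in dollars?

Setting quantity demanded equal to quantity supplied, 22596 - 3P = 6P - 26004, gives P* = 5400 and Q* = 6396.
Because the ceiling (5047) lies below the market-clearing price, it is binding.
At P = 5047: Qd = 22596 - 3·5047 = 7455 and Qs = 6·5047 - 26004 = 4278.
Quantity traded falls to 4278. At Q = 4278 the demand price is (22596 - 4278)/3 = 6106 and the supply price is (26004 + 4278)/6 = 5047.
Deadweight loss = ½ · (6106 - 5047) · (6396 - 4278) = ½ · 1059 · 2118 = 1121481.

1121481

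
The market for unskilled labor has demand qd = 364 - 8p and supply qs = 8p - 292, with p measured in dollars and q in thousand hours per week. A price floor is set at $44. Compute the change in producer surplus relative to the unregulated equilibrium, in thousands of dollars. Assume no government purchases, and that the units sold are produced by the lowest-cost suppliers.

Equilibrium: 364 - 8p = 8p - 292, so 656 = 16p and p* = 41, q* = 36.
Because the floor (44) lies above the market-clearing price, it is binding.
At p = 44: qd = 364 - 8·44 = 12 and qs = 8·44 - 292 = 60.
Producer surplus without the control is ½ · (41 - 36.5) · 36 = 81.
With the floor, 12 units are sold at 44. The supply price at q = 12 is 38, so PS = ½ · [(44 - 36.5) + (44 - 38)] · 12 = 81.
Change in producer surplus = 81 - 81 = 0.

0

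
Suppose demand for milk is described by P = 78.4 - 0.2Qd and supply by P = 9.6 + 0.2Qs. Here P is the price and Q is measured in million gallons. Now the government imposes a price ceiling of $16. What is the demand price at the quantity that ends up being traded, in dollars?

72

Rearranging demand gives Qd = 392 - 5P; rearranging supply gives Qs = 5P - 48. Without the control the market clears where 392 - 5P = 5P - 48, i.e. P* = 44 and Q* = 172.
The ceiling of 16 is below the equilibrium price 44, so it binds.
At P = 16: Qd = 392 - 5·16 = 312 and Qs = 5·16 - 48 = 32.
Only 32 units reach the market. On the demand curve, the marginal buyer's willingness to pay at Q = 32 is (392 - 32)/5 = 72.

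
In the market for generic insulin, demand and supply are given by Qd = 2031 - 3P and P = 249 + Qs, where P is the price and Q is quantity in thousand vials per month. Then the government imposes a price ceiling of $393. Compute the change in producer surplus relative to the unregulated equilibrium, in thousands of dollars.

Rearranging supply gives Qs = P - 249. Setting quantity demanded equal to quantity supplied, 2031 - 3P = P - 249, gives P* = 570 and Q* = 321.
The ceiling of 393 is below the equilibrium price 570, so it binds.
At P = 393: Qd = 2031 - 3·393 = 852 and Qs = 393 - 249 = 144.
Producer surplus without the control is ½ · (570 - 249) · 321 = 51520.5.
With the ceiling, producers sell 144 units at 393, so PS = ½ · (393 - 249) · 144 = 10368.
Change in producer surplus = 10368 - 51520.5 = -41152.5.

-41152.5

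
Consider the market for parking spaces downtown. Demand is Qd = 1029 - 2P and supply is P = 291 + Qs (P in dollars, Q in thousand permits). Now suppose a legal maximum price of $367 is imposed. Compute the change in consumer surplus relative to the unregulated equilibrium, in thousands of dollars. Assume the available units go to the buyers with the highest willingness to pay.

Rearranging supply gives Qs = P - 291. Without the control the market clears where 1029 - 2P = P - 291, i.e. P* = 440 and Q* = 149.
Because the ceiling (367) lies below the market-clearing price, it is binding.
At P = 367: Qd = 1029 - 2·367 = 295 and Qs = 367 - 291 = 76.
Consumer surplus without the control is ½ · (514.5 - 440) · 149 = 5550.25.
With the ceiling, 76 units are sold at 367 (assume they go to the highest-value buyers). The demand price at Q = 76 is 476.5, so CS = ½ · [(514.5 - 367) + (476.5 - 367)] · 76 = 9766.
Change in consumer surplus = 9766 - 5550.25 = 4215.75.

4215.75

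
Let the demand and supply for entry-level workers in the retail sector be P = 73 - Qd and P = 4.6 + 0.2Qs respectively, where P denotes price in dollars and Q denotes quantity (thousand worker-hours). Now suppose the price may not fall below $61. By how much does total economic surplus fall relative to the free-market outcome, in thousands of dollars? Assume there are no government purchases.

Rearranging demand gives Qd = 73 - P; rearranging supply gives Qs = 5P - 23. Equilibrium: 73 - P = 5P - 23, so 96 = 6P and P* = 16, Q* = 57.
The floor of 61 is above the equilibrium price 16, so it binds.
At P = 61: Qd = 73 - 61 = 12 and Qs = 5·61 - 23 = 282.
Quantity traded falls to 12. At Q = 12 the demand price is 73 - 12 = 61 and the supply price is (23 + 12)/5 = 7.
Deadweight loss = ½ · (61 - 7) · (57 - 12) = ½ · 54 · 45 = 1215.

1215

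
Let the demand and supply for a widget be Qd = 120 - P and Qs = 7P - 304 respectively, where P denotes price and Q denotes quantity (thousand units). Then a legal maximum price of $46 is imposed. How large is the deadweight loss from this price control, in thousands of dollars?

1372

In a free market, 120 - P = 7P - 304 gives the equilibrium P* = 53, Q* = 67.
Since 46 < 53, the ceiling is binding.
At P = 46: Qd = 120 - 46 = 74 and Qs = 7·46 - 304 = 18.
Quantity traded falls to 18. At Q = 18 the demand price is 120 - 18 = 102 and the supply price is (304 + 18)/7 = 46.
Deadweight loss = ½ · (102 - 46) · (67 - 18) = ½ · 56 · 49 = 1372.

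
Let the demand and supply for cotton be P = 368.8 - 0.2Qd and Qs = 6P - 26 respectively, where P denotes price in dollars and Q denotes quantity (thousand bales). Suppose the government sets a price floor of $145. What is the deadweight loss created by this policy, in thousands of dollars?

Rearranging demand gives Qd = 1844 - 5P. In a free market, 1844 - 5P = 6P - 26 gives the equilibrium P* = 170, Q* = 994.
The floor of 145 is below the equilibrium price 170, so it is not binding; the market clears at P* = 170, Q* = 994.
Since the control does not bind, no trades are prevented and deadweight loss is zero.

0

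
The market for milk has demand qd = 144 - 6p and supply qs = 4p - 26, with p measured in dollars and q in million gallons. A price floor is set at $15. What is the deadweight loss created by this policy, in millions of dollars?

0

In a free market, 144 - 6p = 4p - 26 gives the equilibrium p* = 17, q* = 42.
The floor of 15 is below the equilibrium price 17, so it is not binding; the market clears at p* = 17, q* = 42.
Since the control does not bind, no trades are prevented and deadweight loss is zero.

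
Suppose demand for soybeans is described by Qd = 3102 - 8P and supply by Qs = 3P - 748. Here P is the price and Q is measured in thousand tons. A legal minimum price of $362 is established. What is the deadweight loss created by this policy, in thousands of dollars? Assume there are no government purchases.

2112

Setting quantity demanded equal to quantity supplied, 3102 - 8P = 3P - 748, gives P* = 350 and Q* = 302.
Since 362 > 350, the floor is binding.
At P = 362: Qd = 3102 - 8·362 = 206 and Qs = 3·362 - 748 = 338.
Quantity traded falls to 206. At Q = 206 the demand price is (3102 - 206)/8 = 362 and the supply price is (748 + 206)/3 = 318.
Deadweight loss = ½ · (362 - 318) · (302 - 206) = ½ · 44 · 96 = 2112.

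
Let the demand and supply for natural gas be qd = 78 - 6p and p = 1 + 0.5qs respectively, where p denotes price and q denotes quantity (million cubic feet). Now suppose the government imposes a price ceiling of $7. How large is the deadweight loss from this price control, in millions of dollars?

12

Rearranging supply gives qs = 2p - 2. In a free market, 78 - 6p = 2p - 2 gives the equilibrium p* = 10, q* = 18.
The ceiling of 7 is below the equilibrium price 10, so it binds.
At p = 7: qd = 78 - 6·7 = 36 and qs = 2·7 - 2 = 12.
Quantity traded falls to 12. At q = 12 the demand price is (78 - 12)/6 = 11 and the supply price is (2 + 12)/2 = 7.
Deadweight loss = ½ · (11 - 7) · (18 - 12) = ½ · 4 · 6 = 12.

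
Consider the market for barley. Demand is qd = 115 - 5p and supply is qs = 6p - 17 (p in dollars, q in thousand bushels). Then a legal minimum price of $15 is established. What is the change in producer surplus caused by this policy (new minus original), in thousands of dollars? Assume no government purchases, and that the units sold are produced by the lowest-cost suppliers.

101.25

In a free market, 115 - 5p = 6p - 17 gives the equilibrium p* = 12, q* = 55.
Since 15 > 12, the floor is binding.
At p = 15: qd = 115 - 5·15 = 40 and qs = 6·15 - 17 = 73.
Producer surplus without the control is ½ · (12 - 17/6) · 55 = 3025/12.
With the floor, 40 units are sold at 15. The supply price at q = 40 is 9.5, so PS = ½ · [(15 - 17/6) + (15 - 9.5)] · 40 = 1060/3.
Change in producer surplus = 1060/3 - 3025/12 = 101.25.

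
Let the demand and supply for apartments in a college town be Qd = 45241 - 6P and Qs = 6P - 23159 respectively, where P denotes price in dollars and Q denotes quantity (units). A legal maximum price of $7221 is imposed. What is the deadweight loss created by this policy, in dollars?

In a free market, 45241 - 6P = 6P - 23159 gives the equilibrium P* = 5700, Q* = 11041.
Since 7221 is above P* = 5700, the ceiling does not bind and the free-market outcome prevails.
Since the control does not bind, no trades are prevented and deadweight loss is zero.

0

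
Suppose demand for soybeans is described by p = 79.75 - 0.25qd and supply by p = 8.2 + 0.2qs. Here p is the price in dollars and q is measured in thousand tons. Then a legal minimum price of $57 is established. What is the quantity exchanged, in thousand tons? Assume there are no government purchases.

91

Rearranging demand gives qd = 319 - 4p; rearranging supply gives qs = 5p - 41. Equilibrium: 319 - 4p = 5p - 41, so 360 = 9p and p* = 40, q* = 159.
Because the floor (57) lies above the market-clearing price, it is binding.
At p = 57: qd = 319 - 4·57 = 91 and qs = 5·57 - 41 = 244.
The quantity actually transacted is the short side, demand: 91.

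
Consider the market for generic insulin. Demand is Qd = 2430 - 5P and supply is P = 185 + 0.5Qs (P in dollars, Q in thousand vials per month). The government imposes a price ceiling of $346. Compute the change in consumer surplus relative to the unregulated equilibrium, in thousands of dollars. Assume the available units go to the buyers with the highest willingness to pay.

Rearranging supply gives Qs = 2P - 370. In a free market, 2430 - 5P = 2P - 370 gives the equilibrium P* = 400, Q* = 430.
Since 346 < 400, the ceiling is binding.
At P = 346: Qd = 2430 - 5·346 = 700 and Qs = 2·346 - 370 = 322.
Consumer surplus without the control is ½ · (486 - 400) · 430 = 18490.
With the ceiling, 322 units are sold at 346 (assume they go to the highest-value buyers). The demand price at Q = 322 is 421.6, so CS = ½ · [(486 - 346) + (421.6 - 346)] · 322 = 34711.6.
Change in consumer surplus = 34711.6 - 18490 = 16221.6.

16221.6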